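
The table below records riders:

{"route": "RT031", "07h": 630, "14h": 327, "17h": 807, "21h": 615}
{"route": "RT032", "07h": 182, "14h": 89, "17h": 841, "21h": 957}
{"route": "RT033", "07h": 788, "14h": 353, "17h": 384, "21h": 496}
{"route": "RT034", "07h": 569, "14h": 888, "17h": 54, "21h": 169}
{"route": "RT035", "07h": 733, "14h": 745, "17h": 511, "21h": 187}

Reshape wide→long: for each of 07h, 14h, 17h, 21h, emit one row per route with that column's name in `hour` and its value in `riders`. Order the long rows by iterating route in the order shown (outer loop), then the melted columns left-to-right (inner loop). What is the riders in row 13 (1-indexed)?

569

20 rows total (5 × 4). Row 13: index ⌊(13-1)/4⌋ = 3 into route → RT034; (13-1) mod 4 = 0 into the melted columns → 07h.
So row 13 is (RT034, 07h, 569); riders = 569.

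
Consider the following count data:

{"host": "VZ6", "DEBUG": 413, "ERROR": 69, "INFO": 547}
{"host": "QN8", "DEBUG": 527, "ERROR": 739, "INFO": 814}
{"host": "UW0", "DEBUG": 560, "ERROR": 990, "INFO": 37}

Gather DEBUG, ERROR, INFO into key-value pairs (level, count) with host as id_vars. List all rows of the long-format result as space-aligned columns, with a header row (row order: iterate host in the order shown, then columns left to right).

host  level  count
VZ6   DEBUG  413  
VZ6   ERROR  69   
VZ6   INFO   547  
QN8   DEBUG  527  
QN8   ERROR  739  
QN8   INFO   814  
UW0   DEBUG  560  
UW0   ERROR  990  
UW0   INFO   37   

Each (host, column) pair becomes one row: 3 × 3 = 9 rows.
For example, (VZ6, DEBUG) → count=413.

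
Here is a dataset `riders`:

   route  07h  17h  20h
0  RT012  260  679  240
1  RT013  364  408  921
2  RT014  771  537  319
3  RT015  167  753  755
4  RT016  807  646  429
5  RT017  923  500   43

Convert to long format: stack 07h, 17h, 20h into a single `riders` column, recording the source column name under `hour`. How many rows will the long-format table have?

18

6 route values × 3 melted columns = 18 rows.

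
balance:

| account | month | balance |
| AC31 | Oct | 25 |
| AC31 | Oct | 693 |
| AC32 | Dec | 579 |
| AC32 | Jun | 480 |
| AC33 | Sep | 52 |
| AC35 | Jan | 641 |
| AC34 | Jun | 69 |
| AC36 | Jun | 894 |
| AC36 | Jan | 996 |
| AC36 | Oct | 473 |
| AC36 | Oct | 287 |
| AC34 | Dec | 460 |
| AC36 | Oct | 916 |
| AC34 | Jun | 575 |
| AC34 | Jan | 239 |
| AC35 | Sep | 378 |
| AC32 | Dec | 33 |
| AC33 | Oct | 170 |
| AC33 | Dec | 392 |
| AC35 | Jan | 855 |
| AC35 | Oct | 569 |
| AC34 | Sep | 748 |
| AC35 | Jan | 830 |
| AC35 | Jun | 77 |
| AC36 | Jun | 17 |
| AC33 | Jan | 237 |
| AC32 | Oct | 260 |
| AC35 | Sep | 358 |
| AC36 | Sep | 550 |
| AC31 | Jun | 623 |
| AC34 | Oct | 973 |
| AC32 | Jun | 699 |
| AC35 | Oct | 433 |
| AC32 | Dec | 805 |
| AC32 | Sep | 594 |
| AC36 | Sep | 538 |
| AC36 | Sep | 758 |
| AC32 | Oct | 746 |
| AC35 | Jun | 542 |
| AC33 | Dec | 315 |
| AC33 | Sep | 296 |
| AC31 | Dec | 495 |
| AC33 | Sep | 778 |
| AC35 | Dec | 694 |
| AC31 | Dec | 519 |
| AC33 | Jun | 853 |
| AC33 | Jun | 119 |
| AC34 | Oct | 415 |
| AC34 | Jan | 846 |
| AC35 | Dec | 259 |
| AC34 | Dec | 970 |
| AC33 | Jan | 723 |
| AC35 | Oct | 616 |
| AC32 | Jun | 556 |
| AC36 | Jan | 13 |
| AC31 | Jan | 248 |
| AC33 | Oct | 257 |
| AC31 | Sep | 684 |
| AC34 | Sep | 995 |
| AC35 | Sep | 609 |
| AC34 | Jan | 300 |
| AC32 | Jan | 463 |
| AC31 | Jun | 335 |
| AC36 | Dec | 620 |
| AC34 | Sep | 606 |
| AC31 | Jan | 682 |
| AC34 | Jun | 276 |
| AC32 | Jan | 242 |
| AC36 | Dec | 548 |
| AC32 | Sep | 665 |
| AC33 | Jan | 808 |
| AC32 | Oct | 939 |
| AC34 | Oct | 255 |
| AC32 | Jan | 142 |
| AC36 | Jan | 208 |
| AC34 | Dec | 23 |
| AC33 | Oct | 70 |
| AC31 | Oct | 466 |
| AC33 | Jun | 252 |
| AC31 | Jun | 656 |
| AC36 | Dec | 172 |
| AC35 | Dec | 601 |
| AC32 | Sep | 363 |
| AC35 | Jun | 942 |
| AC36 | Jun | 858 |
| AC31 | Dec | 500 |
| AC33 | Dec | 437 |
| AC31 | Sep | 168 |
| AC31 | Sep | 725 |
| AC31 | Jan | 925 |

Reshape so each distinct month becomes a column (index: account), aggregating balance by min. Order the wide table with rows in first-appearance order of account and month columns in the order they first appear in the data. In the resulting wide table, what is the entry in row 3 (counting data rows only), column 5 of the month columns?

With rows in first-appearance order of account, row 3 is account=AC33. month columns in first-appearance order: Oct, Dec, Jun, Sep, Jan; column 5 is Jan.
Long rows with account=AC33, month=Jan: min(237, 723, 808) = 237.

237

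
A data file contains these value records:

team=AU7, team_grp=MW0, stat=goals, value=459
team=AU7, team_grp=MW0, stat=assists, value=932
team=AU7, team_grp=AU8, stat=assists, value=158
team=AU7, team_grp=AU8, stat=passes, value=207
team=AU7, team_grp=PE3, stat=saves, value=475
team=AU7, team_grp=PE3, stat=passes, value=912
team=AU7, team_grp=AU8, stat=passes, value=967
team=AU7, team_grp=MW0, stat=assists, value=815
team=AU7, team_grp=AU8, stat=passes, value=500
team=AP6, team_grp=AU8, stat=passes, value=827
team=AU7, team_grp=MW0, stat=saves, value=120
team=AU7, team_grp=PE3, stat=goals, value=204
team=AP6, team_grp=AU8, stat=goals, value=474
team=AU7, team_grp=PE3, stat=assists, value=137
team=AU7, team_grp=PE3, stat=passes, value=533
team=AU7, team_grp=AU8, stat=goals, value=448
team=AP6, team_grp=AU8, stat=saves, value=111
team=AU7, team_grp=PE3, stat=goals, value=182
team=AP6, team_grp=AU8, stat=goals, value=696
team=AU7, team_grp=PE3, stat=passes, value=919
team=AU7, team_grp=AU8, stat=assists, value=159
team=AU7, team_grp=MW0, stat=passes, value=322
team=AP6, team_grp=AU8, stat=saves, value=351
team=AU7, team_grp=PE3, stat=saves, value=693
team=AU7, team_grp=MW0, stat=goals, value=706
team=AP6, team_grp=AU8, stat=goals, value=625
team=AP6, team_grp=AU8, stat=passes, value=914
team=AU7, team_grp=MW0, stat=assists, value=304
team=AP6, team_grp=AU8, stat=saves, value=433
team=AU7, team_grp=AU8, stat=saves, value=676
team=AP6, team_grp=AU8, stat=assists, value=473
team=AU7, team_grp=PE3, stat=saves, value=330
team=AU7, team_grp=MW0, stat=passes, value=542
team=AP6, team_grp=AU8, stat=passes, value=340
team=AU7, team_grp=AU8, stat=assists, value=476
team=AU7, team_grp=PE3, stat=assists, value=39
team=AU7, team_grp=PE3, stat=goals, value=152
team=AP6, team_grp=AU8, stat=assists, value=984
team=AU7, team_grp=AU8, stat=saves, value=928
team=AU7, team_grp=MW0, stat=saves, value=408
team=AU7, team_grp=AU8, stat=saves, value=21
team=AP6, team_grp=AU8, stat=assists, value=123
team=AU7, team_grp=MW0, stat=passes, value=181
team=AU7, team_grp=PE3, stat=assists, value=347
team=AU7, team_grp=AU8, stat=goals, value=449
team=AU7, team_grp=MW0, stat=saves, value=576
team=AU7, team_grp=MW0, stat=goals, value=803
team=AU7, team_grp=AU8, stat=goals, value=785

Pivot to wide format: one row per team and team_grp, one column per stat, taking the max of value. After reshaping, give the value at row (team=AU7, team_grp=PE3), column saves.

Rows with team=AU7, team_grp=PE3 and stat=saves: value values are 475, 693, 330.
max(475, 693, 330) = 693.

693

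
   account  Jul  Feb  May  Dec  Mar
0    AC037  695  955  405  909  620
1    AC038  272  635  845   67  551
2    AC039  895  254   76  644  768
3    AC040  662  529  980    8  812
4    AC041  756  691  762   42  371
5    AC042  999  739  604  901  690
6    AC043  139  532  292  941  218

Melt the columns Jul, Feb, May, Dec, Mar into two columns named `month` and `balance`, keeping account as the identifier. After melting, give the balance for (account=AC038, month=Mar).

551

Unpivoting turns each (account, wide-column) pair into one long row.
The wide cell at row AC038, column Mar holds 551, so the long row (AC038, Mar) has balance=551.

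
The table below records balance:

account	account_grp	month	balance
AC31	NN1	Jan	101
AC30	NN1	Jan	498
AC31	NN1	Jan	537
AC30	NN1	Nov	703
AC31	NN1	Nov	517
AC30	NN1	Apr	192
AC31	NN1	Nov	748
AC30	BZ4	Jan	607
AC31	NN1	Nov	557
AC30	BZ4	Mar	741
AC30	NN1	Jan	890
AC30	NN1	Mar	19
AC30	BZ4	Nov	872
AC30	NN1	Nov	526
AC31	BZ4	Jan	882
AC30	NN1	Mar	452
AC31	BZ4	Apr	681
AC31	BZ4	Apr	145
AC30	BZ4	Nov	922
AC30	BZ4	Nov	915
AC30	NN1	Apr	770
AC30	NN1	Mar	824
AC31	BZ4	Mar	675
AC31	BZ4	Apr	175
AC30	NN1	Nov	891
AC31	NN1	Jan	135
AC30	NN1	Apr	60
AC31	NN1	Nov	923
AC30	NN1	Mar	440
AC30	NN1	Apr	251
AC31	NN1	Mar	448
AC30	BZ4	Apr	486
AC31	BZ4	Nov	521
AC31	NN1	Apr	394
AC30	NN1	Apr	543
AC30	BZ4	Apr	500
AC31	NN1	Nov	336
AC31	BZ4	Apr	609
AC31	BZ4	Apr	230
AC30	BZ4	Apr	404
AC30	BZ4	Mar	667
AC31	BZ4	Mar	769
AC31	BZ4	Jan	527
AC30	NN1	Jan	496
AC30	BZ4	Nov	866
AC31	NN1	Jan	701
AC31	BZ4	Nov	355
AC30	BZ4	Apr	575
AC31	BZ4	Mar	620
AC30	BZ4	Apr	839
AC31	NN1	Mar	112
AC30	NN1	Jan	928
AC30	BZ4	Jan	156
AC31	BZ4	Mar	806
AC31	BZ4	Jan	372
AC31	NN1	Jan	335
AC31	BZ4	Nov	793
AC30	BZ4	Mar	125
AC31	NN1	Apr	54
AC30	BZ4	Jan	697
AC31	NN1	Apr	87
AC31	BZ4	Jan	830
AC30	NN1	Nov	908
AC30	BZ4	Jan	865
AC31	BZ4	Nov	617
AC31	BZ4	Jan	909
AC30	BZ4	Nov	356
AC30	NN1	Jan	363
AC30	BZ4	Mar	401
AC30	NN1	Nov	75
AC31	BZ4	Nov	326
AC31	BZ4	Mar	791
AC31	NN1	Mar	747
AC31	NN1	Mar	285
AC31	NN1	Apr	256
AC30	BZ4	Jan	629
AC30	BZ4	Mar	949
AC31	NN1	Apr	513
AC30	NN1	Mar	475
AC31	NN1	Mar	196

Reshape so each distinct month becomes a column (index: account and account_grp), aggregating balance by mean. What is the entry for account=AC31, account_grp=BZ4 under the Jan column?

Rows with account=AC31, account_grp=BZ4 and month=Jan: balance values are 882, 527, 372, 830, 909.
(882 + 527 + 372 + 830 + 909) / 5 = 704.

704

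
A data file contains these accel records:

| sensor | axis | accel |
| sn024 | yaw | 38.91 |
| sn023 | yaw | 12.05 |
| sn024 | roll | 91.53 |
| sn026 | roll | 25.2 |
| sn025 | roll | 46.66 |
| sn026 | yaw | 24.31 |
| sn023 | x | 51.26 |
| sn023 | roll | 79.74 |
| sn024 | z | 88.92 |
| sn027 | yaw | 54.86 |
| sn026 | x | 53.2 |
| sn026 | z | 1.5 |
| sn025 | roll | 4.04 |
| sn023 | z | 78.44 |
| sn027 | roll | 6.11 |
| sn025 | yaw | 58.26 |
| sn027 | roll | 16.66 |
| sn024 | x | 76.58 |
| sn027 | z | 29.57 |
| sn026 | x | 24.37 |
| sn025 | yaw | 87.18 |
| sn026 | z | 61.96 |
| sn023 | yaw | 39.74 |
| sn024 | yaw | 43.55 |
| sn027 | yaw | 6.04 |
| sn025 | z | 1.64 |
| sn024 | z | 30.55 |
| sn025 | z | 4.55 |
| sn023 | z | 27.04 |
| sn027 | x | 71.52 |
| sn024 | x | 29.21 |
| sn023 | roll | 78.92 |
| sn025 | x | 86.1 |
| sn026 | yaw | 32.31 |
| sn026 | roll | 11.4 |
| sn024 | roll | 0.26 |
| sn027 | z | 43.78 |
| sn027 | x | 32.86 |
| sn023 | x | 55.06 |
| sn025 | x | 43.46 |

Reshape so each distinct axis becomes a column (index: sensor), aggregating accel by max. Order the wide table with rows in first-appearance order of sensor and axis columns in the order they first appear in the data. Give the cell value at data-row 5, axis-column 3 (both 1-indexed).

71.52

With rows in first-appearance order of sensor, row 5 is sensor=sn027. axis columns in first-appearance order: yaw, roll, x, z; column 3 is x.
Long rows with sensor=sn027, axis=x: max(71.52, 32.86) = 71.52.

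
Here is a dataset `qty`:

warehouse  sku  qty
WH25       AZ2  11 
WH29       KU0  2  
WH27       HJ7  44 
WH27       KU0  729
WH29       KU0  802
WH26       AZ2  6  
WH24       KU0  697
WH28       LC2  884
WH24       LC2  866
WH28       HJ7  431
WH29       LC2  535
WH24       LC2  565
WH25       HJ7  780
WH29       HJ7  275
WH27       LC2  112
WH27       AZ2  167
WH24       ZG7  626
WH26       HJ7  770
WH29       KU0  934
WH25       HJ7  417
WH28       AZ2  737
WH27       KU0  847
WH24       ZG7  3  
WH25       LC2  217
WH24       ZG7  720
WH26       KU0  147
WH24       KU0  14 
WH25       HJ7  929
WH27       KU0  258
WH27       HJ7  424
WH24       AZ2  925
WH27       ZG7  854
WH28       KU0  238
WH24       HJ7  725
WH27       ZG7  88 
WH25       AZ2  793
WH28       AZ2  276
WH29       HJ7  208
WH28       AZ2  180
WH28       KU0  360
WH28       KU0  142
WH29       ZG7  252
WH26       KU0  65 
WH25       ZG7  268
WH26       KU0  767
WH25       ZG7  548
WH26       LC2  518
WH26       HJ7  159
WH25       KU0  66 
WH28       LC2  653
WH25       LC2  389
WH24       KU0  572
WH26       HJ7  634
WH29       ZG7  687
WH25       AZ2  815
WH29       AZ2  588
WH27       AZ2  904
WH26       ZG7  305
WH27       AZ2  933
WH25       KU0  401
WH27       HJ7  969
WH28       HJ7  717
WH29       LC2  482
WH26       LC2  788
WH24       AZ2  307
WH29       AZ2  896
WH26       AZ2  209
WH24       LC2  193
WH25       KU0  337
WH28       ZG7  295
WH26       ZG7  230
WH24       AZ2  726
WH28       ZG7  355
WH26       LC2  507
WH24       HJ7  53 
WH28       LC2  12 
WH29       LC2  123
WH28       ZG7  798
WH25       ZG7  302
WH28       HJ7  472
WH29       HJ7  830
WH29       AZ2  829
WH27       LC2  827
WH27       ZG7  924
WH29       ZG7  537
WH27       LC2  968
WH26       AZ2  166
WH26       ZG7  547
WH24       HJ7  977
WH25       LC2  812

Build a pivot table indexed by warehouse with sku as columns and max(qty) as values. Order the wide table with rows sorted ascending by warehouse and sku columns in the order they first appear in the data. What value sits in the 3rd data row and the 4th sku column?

788

With rows sorted ascending by warehouse, row 3 is warehouse=WH26. sku columns in first-appearance order: AZ2, KU0, HJ7, LC2, ZG7; column 4 is LC2.
Long rows with warehouse=WH26, sku=LC2: max(518, 788, 507) = 788.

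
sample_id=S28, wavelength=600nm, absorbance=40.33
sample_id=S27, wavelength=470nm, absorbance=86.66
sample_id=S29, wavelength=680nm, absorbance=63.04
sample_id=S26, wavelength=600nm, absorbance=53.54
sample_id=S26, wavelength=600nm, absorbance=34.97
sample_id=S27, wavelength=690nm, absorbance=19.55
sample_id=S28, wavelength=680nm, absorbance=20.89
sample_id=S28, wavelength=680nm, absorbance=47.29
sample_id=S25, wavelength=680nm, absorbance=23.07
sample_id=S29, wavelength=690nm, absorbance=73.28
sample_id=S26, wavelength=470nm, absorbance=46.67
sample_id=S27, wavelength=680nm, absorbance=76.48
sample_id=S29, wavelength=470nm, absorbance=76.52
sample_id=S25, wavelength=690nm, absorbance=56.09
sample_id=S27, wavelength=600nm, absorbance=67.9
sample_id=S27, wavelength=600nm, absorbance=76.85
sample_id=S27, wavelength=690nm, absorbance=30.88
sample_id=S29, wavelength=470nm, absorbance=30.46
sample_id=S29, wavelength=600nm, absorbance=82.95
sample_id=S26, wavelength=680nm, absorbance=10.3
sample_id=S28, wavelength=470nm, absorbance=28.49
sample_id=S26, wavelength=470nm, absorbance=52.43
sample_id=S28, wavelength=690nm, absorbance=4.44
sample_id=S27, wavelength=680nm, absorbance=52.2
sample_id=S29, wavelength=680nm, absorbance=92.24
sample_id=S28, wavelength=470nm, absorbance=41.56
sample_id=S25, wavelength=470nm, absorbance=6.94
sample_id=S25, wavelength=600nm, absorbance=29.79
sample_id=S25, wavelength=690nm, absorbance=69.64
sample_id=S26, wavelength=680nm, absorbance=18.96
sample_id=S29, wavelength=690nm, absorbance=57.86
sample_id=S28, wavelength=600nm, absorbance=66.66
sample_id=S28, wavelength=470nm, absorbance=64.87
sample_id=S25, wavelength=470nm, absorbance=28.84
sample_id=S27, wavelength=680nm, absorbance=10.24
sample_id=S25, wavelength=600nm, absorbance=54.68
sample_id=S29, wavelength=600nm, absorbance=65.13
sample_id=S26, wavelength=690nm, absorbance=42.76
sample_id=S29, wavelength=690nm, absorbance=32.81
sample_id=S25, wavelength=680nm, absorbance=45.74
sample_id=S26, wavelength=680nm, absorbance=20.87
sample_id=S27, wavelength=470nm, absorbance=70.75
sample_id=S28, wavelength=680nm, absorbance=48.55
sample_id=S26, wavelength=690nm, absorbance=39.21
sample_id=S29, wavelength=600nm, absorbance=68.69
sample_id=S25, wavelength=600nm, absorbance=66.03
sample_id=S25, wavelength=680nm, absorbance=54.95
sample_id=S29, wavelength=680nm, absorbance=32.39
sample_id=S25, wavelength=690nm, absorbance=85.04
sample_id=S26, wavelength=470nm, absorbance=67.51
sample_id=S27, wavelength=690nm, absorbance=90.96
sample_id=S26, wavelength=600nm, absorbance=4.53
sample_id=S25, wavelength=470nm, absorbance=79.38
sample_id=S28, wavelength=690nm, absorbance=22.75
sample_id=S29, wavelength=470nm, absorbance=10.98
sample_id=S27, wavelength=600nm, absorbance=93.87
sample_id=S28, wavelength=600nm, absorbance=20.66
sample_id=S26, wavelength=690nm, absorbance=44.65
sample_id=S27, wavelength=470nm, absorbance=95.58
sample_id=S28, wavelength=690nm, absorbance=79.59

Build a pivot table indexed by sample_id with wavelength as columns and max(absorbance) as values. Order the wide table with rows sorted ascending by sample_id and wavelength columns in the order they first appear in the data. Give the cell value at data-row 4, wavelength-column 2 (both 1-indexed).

64.87

With rows sorted ascending by sample_id, row 4 is sample_id=S28. wavelength columns in first-appearance order: 600nm, 470nm, 680nm, 690nm; column 2 is 470nm.
Long rows with sample_id=S28, wavelength=470nm: max(28.49, 41.56, 64.87) = 64.87.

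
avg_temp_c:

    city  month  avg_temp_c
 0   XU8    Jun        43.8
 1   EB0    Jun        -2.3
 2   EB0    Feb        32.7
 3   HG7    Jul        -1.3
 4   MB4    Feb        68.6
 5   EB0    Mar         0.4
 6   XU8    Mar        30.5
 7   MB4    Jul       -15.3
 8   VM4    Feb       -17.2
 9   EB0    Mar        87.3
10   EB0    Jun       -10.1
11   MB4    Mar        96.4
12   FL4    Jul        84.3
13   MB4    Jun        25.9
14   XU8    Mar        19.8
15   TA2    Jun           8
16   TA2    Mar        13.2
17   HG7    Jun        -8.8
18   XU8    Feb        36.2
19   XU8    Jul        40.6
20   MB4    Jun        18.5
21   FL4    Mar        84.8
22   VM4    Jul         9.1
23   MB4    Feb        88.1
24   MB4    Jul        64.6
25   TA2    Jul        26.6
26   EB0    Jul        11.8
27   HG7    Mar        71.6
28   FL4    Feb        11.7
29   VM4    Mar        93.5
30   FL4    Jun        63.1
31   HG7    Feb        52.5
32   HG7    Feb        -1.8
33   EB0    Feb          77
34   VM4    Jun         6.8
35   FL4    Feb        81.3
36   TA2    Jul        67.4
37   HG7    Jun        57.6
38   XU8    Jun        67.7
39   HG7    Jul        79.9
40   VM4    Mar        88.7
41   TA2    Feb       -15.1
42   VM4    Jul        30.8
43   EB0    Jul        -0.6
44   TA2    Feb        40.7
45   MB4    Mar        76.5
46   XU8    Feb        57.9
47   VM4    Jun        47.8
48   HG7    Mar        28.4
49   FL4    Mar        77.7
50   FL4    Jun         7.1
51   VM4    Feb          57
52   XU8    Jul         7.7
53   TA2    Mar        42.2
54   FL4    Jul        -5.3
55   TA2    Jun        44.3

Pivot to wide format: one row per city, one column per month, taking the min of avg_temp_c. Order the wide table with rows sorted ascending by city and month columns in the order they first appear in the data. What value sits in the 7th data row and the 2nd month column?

With rows sorted ascending by city, row 7 is city=XU8. month columns in first-appearance order: Jun, Feb, Jul, Mar; column 2 is Feb.
Long rows with city=XU8, month=Feb: min(36.2, 57.9) = 36.2.

36.2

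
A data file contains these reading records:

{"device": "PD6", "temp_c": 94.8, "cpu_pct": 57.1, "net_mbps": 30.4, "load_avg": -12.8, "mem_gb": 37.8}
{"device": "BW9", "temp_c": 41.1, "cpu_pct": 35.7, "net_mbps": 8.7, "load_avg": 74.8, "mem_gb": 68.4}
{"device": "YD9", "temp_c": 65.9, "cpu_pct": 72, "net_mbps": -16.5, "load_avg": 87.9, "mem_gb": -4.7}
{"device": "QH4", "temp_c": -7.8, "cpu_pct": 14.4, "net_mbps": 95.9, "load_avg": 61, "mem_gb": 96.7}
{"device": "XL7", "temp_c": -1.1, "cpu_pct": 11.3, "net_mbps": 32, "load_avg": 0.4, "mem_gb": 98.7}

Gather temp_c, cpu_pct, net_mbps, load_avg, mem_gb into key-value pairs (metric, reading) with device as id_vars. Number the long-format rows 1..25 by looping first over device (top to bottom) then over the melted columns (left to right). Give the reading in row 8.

25 rows total (5 × 5). Row 8: index ⌊(8-1)/5⌋ = 1 into device → BW9; (8-1) mod 5 = 2 into the melted columns → net_mbps.
So row 8 is (BW9, net_mbps, 8.7); reading = 8.7.

8.7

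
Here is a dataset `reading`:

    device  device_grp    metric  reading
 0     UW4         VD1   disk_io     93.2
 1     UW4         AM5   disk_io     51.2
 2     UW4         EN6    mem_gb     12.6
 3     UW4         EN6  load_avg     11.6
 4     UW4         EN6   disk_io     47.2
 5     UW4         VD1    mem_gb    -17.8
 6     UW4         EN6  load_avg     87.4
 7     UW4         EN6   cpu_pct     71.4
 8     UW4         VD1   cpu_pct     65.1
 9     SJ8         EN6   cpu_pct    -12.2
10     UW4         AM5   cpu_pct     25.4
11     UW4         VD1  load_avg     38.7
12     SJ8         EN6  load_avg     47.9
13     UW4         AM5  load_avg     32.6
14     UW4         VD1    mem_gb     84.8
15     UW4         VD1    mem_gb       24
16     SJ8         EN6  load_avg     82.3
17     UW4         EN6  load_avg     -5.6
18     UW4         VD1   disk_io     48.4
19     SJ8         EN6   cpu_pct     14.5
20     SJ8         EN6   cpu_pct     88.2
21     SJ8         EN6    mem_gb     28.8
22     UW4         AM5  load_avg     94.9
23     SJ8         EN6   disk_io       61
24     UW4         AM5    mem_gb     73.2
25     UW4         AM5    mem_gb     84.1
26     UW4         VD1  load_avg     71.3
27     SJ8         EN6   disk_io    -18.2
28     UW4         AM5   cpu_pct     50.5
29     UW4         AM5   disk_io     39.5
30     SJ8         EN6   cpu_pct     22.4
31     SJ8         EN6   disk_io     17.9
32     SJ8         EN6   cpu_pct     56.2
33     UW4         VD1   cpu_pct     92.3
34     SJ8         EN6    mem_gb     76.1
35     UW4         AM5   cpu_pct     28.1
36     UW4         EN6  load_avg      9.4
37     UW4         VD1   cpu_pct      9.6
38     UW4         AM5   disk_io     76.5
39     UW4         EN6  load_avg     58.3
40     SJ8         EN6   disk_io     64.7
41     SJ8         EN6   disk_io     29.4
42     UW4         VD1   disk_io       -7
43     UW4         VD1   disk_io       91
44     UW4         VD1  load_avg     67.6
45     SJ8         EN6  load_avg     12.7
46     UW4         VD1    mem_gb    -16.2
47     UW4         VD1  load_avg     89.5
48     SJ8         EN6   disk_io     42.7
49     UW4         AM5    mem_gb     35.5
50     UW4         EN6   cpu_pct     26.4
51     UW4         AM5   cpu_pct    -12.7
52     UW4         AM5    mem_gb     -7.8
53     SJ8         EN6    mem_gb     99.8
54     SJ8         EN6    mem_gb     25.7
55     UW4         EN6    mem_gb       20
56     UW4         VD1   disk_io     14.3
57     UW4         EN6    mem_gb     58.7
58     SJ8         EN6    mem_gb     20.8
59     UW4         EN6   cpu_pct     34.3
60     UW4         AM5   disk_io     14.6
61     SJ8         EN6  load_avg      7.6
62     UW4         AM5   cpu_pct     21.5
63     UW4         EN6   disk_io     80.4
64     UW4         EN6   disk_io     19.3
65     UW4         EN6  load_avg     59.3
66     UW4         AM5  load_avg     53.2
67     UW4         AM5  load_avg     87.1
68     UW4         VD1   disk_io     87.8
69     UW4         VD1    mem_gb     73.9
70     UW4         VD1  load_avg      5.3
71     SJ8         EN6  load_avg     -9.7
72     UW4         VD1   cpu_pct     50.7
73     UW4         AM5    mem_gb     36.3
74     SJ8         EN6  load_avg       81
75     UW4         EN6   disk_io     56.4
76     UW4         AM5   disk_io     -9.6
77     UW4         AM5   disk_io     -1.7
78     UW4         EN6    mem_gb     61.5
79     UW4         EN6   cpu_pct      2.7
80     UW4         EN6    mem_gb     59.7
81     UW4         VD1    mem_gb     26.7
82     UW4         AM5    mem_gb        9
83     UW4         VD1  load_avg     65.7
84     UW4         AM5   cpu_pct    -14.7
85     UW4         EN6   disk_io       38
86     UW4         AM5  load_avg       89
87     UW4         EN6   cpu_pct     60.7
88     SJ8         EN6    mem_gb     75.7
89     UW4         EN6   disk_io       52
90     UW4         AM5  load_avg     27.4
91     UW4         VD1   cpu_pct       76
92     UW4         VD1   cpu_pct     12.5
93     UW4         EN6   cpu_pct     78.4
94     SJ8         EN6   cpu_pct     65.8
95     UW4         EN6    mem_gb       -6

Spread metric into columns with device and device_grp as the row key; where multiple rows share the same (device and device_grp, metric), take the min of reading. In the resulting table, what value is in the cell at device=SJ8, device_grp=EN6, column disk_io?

Rows with device=SJ8, device_grp=EN6 and metric=disk_io: reading values are 61, -18.2, 17.9, 64.7, 29.4, 42.7.
min(61, -18.2, 17.9, 64.7, 29.4, 42.7) = -18.2.

-18.2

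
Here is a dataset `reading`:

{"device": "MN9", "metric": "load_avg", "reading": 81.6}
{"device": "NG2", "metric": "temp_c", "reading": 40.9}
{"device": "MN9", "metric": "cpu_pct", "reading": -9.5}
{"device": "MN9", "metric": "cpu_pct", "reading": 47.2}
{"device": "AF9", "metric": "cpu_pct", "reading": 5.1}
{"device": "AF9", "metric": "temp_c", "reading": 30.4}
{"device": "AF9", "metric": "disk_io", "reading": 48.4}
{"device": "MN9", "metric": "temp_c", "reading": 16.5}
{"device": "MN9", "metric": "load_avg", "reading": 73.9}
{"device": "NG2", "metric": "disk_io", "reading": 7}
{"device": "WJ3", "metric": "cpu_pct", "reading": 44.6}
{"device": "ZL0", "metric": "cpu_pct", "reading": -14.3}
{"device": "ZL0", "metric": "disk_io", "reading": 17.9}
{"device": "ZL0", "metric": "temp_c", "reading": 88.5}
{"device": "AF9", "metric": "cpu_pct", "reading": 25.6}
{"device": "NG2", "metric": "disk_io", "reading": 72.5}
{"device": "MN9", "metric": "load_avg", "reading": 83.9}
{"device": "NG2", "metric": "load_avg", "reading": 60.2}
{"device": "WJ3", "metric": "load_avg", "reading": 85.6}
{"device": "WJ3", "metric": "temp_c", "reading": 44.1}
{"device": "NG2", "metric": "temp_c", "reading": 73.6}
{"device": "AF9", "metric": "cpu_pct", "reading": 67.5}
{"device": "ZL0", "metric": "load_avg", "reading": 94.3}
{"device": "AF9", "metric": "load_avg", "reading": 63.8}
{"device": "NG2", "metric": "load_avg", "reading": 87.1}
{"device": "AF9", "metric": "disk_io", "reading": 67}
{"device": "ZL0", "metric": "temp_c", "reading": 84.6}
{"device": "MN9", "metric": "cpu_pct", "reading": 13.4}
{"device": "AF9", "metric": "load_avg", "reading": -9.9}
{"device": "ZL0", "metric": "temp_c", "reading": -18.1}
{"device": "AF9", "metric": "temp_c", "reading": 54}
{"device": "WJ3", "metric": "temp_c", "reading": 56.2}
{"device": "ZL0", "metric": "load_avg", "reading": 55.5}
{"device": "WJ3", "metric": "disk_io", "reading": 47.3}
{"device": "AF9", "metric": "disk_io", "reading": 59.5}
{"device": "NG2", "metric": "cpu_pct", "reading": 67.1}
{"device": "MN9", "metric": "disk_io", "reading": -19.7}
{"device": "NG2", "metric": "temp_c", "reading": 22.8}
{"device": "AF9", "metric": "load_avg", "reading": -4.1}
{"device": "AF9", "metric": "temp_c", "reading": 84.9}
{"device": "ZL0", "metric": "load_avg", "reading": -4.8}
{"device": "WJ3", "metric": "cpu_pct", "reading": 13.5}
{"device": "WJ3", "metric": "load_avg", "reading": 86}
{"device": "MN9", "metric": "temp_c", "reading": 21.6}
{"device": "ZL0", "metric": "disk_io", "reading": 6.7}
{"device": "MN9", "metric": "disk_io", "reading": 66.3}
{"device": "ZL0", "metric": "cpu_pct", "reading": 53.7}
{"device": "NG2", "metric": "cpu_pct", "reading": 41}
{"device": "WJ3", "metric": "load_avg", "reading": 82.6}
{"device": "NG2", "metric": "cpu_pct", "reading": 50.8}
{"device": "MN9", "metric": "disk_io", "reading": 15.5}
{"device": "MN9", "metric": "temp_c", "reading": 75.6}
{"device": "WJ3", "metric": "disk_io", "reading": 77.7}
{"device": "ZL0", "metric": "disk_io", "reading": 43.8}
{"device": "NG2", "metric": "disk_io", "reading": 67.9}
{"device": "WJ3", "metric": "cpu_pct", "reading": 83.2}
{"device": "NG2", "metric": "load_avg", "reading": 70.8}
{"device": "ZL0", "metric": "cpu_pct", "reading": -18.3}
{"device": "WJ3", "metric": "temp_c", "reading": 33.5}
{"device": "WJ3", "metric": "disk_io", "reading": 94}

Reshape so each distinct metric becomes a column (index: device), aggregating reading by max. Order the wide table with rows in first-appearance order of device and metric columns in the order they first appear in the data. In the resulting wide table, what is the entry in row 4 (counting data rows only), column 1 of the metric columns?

With rows in first-appearance order of device, row 4 is device=WJ3. metric columns in first-appearance order: load_avg, temp_c, cpu_pct, disk_io; column 1 is load_avg.
Long rows with device=WJ3, metric=load_avg: max(85.6, 86, 82.6) = 86.

86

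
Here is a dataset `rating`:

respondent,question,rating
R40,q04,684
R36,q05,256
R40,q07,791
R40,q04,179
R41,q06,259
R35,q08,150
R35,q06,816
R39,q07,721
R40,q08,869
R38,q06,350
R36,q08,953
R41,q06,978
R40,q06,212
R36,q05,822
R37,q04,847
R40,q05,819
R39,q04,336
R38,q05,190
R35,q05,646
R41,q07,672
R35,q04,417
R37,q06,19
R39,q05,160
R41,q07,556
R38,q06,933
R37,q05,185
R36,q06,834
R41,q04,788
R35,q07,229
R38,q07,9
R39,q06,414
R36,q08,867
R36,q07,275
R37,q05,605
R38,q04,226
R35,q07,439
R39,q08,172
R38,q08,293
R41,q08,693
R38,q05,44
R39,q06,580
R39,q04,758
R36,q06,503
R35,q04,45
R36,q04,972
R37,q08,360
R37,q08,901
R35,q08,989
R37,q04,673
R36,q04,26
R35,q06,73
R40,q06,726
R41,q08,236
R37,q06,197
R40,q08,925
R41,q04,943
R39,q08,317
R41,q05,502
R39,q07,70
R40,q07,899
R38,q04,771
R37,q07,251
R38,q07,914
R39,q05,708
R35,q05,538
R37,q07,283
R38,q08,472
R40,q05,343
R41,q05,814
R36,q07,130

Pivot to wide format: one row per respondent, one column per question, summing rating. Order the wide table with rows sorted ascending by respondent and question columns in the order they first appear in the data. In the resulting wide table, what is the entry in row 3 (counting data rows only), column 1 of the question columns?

1520

With rows sorted ascending by respondent, row 3 is respondent=R37. question columns in first-appearance order: q04, q05, q07, q06, q08; column 1 is q04.
Long rows with respondent=R37, question=q04: 847 + 673 = 1520.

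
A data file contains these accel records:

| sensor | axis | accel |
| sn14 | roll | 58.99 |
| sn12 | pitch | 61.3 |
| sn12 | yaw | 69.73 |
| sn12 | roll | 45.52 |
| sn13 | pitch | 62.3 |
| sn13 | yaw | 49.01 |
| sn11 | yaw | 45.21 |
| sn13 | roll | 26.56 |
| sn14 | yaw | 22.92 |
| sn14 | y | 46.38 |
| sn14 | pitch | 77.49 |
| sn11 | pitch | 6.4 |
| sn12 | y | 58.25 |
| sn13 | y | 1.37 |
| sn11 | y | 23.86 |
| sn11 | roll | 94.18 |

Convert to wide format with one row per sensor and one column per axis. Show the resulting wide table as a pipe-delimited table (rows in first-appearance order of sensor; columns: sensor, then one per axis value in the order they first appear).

| sensor | roll | pitch | yaw | y |
| sn14 | 58.99 | 77.49 | 22.92 | 46.38 |
| sn12 | 45.52 | 61.3 | 69.73 | 58.25 |
| sn13 | 26.56 | 62.3 | 49.01 | 1.37 |
| sn11 | 94.18 | 6.4 | 45.21 | 23.86 |

Columns: sensor plus the 4 distinct axis values (roll, pitch, yaw, y).
For example, row sn14 column roll takes accel=58.99 from the long row (sn14, roll).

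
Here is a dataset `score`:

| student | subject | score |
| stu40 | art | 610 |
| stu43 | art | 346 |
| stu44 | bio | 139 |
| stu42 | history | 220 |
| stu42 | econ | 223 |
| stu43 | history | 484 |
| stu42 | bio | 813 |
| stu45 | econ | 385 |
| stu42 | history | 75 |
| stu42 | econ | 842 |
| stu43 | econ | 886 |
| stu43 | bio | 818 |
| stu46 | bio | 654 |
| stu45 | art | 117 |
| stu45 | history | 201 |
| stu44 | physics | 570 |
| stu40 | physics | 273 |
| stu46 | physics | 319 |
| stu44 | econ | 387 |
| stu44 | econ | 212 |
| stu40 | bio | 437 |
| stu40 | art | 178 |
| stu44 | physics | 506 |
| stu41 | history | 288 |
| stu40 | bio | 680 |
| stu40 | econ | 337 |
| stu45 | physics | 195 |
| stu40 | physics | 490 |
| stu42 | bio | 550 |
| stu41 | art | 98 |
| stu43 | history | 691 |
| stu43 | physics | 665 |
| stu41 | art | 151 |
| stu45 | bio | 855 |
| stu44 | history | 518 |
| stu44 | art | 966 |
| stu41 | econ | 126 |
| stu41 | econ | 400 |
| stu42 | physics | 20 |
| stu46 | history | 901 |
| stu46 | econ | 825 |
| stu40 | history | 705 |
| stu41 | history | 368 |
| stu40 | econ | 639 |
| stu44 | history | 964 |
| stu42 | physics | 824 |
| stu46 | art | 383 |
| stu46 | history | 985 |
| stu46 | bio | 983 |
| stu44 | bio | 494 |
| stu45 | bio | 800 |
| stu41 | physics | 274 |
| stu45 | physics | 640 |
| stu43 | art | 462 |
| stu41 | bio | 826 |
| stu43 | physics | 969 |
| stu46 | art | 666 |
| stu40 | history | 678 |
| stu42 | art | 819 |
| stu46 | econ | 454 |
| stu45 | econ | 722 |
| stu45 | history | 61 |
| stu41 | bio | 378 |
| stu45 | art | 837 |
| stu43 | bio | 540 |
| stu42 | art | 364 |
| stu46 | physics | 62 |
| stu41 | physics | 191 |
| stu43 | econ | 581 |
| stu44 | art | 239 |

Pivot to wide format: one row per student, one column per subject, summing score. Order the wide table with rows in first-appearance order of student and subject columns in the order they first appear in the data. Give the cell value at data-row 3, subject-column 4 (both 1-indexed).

599

With rows in first-appearance order of student, row 3 is student=stu44. subject columns in first-appearance order: art, bio, history, econ, physics; column 4 is econ.
Long rows with student=stu44, subject=econ: 387 + 212 = 599.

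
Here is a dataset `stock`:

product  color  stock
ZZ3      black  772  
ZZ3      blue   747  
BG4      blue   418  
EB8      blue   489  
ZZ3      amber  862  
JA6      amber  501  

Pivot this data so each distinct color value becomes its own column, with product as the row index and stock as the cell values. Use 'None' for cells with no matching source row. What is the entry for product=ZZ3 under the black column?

The long row with product=ZZ3, color=black has stock=772.

772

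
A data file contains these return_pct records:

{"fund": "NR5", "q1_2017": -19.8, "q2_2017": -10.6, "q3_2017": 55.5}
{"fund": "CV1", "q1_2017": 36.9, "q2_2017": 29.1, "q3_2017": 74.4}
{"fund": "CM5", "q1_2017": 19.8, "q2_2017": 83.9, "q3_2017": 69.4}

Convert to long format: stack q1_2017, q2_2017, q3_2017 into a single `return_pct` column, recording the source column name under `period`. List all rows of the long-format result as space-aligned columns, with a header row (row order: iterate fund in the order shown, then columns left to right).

fund  period   return_pct
NR5   q1_2017  -19.8     
NR5   q2_2017  -10.6     
NR5   q3_2017  55.5      
CV1   q1_2017  36.9      
CV1   q2_2017  29.1      
CV1   q3_2017  74.4      
CM5   q1_2017  19.8      
CM5   q2_2017  83.9      
CM5   q3_2017  69.4      

Each (fund, column) pair becomes one row: 3 × 3 = 9 rows.
For example, (NR5, q1_2017) → return_pct=-19.8.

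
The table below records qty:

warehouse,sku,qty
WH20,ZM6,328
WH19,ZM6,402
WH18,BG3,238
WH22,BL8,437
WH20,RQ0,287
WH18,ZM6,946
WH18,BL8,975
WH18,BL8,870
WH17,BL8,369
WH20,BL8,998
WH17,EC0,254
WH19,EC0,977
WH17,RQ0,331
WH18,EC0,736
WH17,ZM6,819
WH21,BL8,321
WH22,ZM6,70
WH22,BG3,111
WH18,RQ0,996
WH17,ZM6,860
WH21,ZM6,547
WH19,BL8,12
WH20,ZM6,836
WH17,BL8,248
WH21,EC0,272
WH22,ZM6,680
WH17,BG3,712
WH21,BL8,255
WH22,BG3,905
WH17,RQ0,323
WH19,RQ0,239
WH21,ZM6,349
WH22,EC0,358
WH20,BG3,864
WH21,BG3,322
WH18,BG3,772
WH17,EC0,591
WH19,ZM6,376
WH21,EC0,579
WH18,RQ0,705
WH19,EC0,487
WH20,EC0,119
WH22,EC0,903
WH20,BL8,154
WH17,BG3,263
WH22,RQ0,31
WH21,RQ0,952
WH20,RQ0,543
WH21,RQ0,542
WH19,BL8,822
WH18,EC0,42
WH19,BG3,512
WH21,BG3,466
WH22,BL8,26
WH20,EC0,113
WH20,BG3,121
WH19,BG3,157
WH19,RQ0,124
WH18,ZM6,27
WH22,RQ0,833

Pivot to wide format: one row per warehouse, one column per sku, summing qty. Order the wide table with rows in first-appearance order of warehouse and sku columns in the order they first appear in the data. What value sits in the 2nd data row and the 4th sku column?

363

With rows in first-appearance order of warehouse, row 2 is warehouse=WH19. sku columns in first-appearance order: ZM6, BG3, BL8, RQ0, EC0; column 4 is RQ0.
Long rows with warehouse=WH19, sku=RQ0: 239 + 124 = 363.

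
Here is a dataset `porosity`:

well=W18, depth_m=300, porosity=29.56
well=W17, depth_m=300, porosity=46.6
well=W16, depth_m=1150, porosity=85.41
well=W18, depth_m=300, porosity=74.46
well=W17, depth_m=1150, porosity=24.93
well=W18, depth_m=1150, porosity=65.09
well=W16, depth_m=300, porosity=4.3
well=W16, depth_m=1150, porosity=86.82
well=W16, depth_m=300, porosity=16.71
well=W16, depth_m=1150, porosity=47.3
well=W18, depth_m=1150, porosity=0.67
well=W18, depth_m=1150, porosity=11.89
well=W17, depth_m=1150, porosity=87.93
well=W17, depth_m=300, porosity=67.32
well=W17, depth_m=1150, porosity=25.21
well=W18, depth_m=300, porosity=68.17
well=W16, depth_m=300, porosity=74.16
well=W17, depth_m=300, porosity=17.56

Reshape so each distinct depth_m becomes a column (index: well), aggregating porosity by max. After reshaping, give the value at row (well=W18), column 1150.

65.09

Rows with well=W18 and depth_m=1150: porosity values are 65.09, 0.67, 11.89.
max(65.09, 0.67, 11.89) = 65.09.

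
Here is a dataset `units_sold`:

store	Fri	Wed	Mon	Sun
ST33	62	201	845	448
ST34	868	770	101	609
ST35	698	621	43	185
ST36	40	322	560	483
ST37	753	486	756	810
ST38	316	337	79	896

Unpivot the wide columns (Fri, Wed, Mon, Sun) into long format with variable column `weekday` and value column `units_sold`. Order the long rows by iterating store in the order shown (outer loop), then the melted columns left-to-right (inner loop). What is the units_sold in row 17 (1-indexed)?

753

24 rows total (6 × 4). Row 17: index ⌊(17-1)/4⌋ = 4 into store → ST37; (17-1) mod 4 = 0 into the melted columns → Fri.
So row 17 is (ST37, Fri, 753); units_sold = 753.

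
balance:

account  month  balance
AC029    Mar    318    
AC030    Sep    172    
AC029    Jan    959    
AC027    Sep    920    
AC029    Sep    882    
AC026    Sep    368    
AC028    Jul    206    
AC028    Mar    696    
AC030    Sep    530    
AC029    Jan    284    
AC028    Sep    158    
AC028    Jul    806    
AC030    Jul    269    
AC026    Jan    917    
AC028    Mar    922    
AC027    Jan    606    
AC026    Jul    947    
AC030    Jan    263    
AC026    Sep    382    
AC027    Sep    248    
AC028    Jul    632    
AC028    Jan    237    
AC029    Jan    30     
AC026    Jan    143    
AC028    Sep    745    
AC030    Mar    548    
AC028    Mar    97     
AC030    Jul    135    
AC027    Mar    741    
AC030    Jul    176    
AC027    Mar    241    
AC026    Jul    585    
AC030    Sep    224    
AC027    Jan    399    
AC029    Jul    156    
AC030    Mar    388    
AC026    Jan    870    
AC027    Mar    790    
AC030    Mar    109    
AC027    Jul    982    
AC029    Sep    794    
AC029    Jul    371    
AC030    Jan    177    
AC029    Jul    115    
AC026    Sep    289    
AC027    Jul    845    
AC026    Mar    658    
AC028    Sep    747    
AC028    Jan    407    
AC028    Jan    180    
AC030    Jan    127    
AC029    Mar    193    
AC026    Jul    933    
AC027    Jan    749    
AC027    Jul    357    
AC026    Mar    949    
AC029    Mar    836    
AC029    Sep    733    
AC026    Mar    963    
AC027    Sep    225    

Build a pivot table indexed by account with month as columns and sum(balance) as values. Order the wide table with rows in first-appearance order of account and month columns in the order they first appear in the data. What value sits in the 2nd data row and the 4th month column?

With rows in first-appearance order of account, row 2 is account=AC030. month columns in first-appearance order: Mar, Sep, Jan, Jul; column 4 is Jul.
Long rows with account=AC030, month=Jul: 269 + 135 + 176 = 580.

580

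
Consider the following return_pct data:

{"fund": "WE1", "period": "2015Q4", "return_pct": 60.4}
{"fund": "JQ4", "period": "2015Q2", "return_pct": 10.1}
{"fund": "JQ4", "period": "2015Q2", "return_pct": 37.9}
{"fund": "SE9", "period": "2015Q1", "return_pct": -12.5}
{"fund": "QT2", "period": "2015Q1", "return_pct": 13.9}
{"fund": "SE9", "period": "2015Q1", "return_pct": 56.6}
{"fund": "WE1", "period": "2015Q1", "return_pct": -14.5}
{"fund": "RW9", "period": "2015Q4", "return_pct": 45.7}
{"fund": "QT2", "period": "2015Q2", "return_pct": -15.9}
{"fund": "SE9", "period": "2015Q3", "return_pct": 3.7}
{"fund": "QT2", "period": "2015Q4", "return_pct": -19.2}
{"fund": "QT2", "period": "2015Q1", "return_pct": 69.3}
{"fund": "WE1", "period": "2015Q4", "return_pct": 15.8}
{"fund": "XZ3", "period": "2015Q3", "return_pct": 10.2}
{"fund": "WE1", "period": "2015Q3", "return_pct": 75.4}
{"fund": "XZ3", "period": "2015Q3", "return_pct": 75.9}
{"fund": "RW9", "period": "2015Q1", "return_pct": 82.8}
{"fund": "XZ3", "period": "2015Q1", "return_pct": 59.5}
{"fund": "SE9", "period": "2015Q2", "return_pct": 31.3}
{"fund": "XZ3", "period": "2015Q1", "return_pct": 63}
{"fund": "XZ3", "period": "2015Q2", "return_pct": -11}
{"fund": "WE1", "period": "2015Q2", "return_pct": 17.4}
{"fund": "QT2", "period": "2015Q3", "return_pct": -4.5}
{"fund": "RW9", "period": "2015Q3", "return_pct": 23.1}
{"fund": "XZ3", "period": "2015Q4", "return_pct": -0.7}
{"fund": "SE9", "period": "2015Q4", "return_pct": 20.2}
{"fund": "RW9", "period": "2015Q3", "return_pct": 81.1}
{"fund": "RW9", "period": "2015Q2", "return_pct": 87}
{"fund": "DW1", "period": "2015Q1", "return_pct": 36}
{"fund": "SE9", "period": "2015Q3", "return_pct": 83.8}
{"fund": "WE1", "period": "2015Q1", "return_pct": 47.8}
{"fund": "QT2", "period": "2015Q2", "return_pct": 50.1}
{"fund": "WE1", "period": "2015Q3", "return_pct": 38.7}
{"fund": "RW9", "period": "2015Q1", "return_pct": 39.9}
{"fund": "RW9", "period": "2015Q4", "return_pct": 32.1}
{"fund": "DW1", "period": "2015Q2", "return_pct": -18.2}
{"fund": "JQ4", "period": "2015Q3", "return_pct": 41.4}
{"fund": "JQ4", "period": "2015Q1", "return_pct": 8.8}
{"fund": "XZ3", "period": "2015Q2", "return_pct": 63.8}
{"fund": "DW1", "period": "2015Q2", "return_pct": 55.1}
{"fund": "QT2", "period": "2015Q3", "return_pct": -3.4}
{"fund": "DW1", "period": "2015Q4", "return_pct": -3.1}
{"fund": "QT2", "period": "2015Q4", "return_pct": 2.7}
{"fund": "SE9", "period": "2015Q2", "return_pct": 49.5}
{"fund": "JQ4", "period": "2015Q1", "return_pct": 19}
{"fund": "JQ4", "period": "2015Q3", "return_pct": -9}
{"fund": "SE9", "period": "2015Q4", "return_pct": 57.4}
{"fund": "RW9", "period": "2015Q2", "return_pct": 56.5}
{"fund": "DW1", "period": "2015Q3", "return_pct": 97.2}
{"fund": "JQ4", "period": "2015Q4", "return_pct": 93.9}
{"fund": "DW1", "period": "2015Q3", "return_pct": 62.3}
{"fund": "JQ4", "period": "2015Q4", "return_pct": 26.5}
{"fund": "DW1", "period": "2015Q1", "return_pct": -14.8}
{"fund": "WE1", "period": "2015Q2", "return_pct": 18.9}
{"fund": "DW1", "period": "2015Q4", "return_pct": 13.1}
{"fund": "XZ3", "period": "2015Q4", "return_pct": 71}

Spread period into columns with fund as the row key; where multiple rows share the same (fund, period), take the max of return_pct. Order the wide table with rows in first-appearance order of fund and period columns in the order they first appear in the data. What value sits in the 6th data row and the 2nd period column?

With rows in first-appearance order of fund, row 6 is fund=XZ3. period columns in first-appearance order: 2015Q4, 2015Q2, 2015Q1, 2015Q3; column 2 is 2015Q2.
Long rows with fund=XZ3, period=2015Q2: max(-11, 63.8) = 63.8.

63.8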